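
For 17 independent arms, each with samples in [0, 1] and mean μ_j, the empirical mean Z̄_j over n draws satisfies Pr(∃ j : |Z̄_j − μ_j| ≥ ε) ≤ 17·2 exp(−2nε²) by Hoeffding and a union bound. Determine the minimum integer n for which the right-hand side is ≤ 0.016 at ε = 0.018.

11824

Need 2·17·exp(−2nε²) ≤ 0.016, i.e. exp(−2nε²) ≤ 0.016/34.
So 2nε² ≥ ln(34/0.016) = 7.661527.
Hence n ≥ 7.661527/(2·0.018²) = 11823.344.
The smallest integer n is 11824.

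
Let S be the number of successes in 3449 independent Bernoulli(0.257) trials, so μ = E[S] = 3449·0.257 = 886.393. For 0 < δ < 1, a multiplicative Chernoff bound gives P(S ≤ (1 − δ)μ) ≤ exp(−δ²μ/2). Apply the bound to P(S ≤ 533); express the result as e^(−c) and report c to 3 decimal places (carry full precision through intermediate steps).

Write 533 = (1 − δ)μ, so δ = 1 − 533/886.393 = 0.3986866…
Then the exponent is δ²μ/2 = (μ − 533)²/(2μ) = 70.446525.

70.447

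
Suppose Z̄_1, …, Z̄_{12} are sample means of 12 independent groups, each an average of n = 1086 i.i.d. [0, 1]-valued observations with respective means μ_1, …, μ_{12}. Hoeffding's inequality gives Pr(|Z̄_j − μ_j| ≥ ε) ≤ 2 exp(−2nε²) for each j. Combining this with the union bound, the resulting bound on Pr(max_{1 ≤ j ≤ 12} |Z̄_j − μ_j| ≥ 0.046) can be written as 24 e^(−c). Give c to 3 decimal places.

4.596

Union bound over the 12 events: Pr(max_{1 ≤ j ≤ 12} |Z̄_j − μ_j| ≥ 0.046) ≤ 12·2·exp(−2nε²) = 24 exp(−2·1086·0.046²).
So c = 2·1086·0.046² = 4.5960.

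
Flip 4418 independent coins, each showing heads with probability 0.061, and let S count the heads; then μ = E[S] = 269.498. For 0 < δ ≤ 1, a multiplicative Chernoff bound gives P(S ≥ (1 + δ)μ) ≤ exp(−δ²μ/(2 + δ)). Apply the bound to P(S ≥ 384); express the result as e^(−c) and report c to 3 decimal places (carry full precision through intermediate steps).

Write 384 = (1 + δ)μ, so δ = 384/269.498 − 1 = 0.4248714…
Then the exponent is δ²μ/(2 + δ) = (384 − μ)² / (μ·(2 + δ)) = 20.062354.

20.062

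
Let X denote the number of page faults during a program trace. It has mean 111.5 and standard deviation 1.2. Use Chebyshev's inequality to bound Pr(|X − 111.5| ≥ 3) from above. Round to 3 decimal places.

0.160

Chebyshev: Pr(|X − μ| ≥ t) ≤ Var(X)/t².
Var(X) = σ² = 1.2² = 1.44.
Bound = 1.44 / 9 = 0.1600.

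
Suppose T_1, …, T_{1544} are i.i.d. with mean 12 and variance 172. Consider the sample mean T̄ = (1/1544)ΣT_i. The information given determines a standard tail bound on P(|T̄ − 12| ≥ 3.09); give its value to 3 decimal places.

0.012

With mean and variance of each term known, Chebyshev's inequality bounds the deviation of the sum (or sample mean).
Var(T̄) = Var(T_i)/n = 172/1544 = 0.1114.
Chebyshev: P(|T̄ − 12| ≥ 3.09) ≤ Var(T̄)/(3.09)² = 172/(1544·3.09²) = 0.0117.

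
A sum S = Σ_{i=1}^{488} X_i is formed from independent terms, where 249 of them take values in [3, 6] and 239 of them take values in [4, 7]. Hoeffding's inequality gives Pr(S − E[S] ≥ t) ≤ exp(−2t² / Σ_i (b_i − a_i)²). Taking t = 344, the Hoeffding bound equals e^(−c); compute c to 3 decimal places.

53.887

Σ(b_i − a_i)² = 249·3² + 239·3² = 4392.
c = 2t² / 4392 = 2·344² / 4392 = 53.8871.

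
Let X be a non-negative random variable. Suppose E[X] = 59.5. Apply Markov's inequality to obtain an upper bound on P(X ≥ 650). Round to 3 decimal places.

Markov's inequality: for a non-negative random variable, P(X ≥ a) ≤ E[X]/a.
Here E[X] = 59.5 and a = 650, so the bound is 59.5/650 = 0.0915.

0.092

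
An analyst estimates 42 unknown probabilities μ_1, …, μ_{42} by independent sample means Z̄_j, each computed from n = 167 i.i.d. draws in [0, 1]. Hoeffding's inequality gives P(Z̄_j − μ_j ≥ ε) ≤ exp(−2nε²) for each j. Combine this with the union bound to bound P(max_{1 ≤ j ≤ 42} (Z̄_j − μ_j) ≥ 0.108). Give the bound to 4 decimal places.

Per-experiment Hoeffding bound: exp(−2·167·0.108²) = exp(−3.89578) = 0.020328.
Union bound over 42 events: 42·0.020328 = 0.85376.

0.8538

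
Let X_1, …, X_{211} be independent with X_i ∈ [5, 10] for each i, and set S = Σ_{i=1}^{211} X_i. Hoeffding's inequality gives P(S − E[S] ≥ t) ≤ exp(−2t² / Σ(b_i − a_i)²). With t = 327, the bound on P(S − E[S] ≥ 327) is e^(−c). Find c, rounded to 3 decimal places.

40.542

Σ(b_i − a_i)² = 211·(5)² = 5275.
c = 2t²/5275 = 2·327²/5275 = 40.5418.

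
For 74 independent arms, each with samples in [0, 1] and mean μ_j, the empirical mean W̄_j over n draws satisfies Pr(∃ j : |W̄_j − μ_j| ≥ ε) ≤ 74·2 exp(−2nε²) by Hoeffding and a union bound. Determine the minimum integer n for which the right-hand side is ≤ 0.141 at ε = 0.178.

110

Need 2·74·exp(−2nε²) ≤ 0.141, i.e. exp(−2nε²) ≤ 0.141/148.
So 2nε² ≥ ln(148/0.141) = 6.956208.
Hence n ≥ 6.956208/(2·0.178²) = 109.775.
The smallest integer n is 110.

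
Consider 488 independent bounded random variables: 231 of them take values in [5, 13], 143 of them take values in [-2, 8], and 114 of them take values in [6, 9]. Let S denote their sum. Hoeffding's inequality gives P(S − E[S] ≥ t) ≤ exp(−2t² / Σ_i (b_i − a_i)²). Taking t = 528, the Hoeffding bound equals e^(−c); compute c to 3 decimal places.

18.518

Σ(b_i − a_i)² = 231·8² + 143·10² + 114·3² = 30110.
c = 2t² / 30110 = 2·528² / 30110 = 18.5177.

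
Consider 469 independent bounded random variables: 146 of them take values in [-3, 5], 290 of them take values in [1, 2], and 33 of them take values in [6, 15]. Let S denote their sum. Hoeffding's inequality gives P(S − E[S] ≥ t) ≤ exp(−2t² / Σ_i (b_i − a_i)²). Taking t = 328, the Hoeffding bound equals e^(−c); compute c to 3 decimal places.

17.483

Σ(b_i − a_i)² = 146·8² + 290·1² + 33·9² = 12307.
c = 2t² / 12307 = 2·328² / 12307 = 17.4834.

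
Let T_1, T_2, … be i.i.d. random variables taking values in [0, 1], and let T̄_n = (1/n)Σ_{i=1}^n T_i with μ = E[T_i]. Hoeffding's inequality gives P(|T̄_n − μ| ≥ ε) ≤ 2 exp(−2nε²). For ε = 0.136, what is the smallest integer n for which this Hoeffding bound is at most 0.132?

Require 2·exp(−2nε²) ≤ 0.132, i.e. 2nε² ≥ ln(2/0.132) = 2.718101.
So n ≥ 2.718101 / (2·0.136²) = 73.478.
The smallest integer n is 74.

74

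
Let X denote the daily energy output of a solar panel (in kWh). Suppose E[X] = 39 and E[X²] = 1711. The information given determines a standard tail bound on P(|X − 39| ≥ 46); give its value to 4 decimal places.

The first two moments determine the variance, so Chebyshev's inequality is the sharpest standard bound available.
Var(X) = E[X²] − (E[X])² = 1711 − 1521 = 190.
Chebyshev's inequality: P(|X − μ| ≥ t) ≤ Var(X)/t² = 190/2116 = 0.0898.

0.0898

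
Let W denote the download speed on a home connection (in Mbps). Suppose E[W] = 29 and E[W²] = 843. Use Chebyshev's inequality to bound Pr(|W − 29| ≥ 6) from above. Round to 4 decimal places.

0.0556

Var(W) = E[W²] − (E[W])² = 843 − 841 = 2.
Chebyshev's inequality: Pr(|W − μ| ≥ t) ≤ Var(W)/t² = 2/36 = 0.0556.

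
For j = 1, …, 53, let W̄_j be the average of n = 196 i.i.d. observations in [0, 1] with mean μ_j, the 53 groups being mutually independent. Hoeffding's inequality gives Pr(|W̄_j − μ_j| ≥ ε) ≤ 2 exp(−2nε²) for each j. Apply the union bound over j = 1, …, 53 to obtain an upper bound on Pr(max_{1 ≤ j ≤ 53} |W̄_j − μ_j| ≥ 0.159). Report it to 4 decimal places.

Per-experiment Hoeffding bound: 2·exp(−2·196·0.159²) = 2·exp(−9.91015) = 0.000099336.
Union bound over 53 events: 53·0.000099336 = 0.00526.

0.0053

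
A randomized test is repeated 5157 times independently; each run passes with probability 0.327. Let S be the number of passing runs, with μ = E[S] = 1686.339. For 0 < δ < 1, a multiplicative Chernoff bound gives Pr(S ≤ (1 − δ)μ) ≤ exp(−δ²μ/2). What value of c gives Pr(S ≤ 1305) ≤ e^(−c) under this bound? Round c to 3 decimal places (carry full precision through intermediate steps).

43.117

Write 1305 = (1 − δ)μ, so δ = 1 − 1305/1686.339 = 0.2261342…
Then the exponent is δ²μ/2 = (μ − 1305)²/(2μ) = 43.116904.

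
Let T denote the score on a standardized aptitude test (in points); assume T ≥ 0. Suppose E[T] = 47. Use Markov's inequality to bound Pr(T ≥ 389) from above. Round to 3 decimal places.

0.121

Markov's inequality: for a non-negative random variable, Pr(T ≥ a) ≤ E[T]/a.
Here E[T] = 47 and a = 389, so the bound is 47/389 = 0.1208.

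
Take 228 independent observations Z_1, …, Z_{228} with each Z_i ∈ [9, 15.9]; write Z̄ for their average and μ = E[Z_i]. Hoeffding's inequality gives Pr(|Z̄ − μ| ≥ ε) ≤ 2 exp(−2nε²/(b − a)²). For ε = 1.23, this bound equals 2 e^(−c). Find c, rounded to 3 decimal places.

14.490

c = 2nε²/(b − a)² = 2·228·1.23² / 6.9² = 14.4903.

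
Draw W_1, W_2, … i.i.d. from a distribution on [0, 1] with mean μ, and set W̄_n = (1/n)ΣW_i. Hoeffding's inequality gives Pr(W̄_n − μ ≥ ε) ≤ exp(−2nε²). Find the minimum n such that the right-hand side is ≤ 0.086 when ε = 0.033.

Require exp(−2nε²) ≤ 0.086, i.e. 2nε² ≥ ln(1/0.086) = 2.453408.
So n ≥ 2.453408 / (2·0.033²) = 1126.450.
The smallest integer n is 1127.

1127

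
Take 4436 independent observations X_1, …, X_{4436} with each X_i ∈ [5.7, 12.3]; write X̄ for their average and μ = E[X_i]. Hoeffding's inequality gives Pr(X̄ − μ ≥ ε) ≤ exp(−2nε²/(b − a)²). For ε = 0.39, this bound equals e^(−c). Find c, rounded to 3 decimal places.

c = 2nε²/(b − a)² = 2·4436·0.39² / 6.6² = 30.9787.

30.979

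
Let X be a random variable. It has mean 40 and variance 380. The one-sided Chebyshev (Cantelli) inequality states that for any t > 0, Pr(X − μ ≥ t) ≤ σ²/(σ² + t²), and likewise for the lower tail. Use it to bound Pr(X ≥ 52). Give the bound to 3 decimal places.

0.725

Here σ² = 380 and t = 12, so σ² + t² = 524.
Cantelli's bound: 380/524 = 0.7252.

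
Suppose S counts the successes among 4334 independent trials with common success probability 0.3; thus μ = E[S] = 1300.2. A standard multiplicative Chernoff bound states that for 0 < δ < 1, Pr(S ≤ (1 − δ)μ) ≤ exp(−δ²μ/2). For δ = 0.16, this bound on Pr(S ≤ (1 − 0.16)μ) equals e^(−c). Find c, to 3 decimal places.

c = δ²μ/2 = 0.16²·1300.2/2 = 16.6426.

16.643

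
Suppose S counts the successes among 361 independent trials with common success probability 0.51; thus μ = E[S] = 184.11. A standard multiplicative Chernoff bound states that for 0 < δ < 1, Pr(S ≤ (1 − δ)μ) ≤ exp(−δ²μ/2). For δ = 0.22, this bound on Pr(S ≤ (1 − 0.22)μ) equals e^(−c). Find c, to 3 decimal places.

4.455

c = δ²μ/2 = 0.22²·184.11/2 = 4.4555.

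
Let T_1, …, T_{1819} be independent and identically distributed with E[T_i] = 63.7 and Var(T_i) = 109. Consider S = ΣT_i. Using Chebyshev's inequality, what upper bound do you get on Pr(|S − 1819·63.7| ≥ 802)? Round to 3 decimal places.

0.308

Var(S) = n·Var(T_i) = 1819·109 = 198271.
Chebyshev: Pr(|S − 1819·63.7| ≥ 802) ≤ Var(S)/802² = 198271/643204 = 0.3083.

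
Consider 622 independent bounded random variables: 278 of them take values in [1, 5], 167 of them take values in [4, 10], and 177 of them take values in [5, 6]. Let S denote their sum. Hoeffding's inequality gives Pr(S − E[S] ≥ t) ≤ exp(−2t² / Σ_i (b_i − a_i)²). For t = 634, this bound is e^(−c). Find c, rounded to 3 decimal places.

75.577

Σ(b_i − a_i)² = 278·4² + 167·6² + 177·1² = 10637.
c = 2t² / 10637 = 2·634² / 10637 = 75.5769.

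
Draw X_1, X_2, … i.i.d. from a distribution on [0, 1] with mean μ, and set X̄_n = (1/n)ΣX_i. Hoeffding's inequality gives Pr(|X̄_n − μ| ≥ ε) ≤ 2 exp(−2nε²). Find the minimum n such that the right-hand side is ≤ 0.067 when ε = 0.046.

Require 2·exp(−2nε²) ≤ 0.067, i.e. 2nε² ≥ ln(2/0.067) = 3.396210.
So n ≥ 3.396210 / (2·0.046²) = 802.507.
The smallest integer n is 803.

803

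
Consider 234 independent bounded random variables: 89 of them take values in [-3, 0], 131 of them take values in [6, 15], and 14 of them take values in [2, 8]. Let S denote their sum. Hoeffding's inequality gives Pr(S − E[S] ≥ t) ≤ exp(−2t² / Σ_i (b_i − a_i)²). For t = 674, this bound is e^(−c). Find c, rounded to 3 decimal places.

Σ(b_i − a_i)² = 89·3² + 131·9² + 14·6² = 11916.
c = 2t² / 11916 = 2·674² / 11916 = 76.2464.

76.246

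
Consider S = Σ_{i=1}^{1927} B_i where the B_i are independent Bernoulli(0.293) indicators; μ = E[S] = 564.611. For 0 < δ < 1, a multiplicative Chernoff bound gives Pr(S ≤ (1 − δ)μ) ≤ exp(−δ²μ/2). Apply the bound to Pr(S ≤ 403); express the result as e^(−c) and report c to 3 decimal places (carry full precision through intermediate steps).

Write 403 = (1 − δ)μ, so δ = 1 − 403/564.611 = 0.2862342…
Then the exponent is δ²μ/2 = (μ − 403)²/(2μ) = 23.129301.

23.129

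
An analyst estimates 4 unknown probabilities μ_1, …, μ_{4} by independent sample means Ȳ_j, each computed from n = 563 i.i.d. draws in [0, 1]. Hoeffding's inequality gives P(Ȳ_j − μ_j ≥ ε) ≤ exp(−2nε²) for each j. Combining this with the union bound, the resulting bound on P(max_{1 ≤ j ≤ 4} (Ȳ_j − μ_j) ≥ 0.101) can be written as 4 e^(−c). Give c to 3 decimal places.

11.486

Union bound over the 4 events: P(max_{1 ≤ j ≤ 4} (Ȳ_j − μ_j) ≥ 0.101) ≤ 4·exp(−2nε²) = 4 exp(−2·563·0.101²).
So c = 2·563·0.101² = 11.4863.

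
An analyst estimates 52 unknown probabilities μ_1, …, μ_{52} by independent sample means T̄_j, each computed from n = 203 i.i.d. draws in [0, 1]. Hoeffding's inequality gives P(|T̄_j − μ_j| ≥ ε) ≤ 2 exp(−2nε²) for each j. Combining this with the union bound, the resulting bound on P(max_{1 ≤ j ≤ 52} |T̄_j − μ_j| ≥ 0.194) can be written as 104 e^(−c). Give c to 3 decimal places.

Union bound over the 52 events: P(max_{1 ≤ j ≤ 52} |T̄_j − μ_j| ≥ 0.194) ≤ 52·2·exp(−2nε²) = 104 exp(−2·203·0.194²).
So c = 2·203·0.194² = 15.2802.

15.280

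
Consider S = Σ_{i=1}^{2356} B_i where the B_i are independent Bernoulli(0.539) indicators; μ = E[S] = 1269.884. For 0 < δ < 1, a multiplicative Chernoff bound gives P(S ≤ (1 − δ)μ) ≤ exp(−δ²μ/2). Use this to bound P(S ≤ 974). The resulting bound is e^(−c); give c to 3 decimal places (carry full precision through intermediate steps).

Write 974 = (1 − δ)μ, so δ = 1 − 974/1269.884 = 0.2330008…
Then the exponent is δ²μ/2 = (μ − 974)²/(2μ) = 34.470606.

34.471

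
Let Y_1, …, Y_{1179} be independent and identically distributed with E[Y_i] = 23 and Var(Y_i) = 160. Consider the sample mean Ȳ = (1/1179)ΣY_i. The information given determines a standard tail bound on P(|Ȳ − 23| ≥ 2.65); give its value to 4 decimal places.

With mean and variance of each term known, Chebyshev's inequality bounds the deviation of the sum (or sample mean).
Var(Ȳ) = Var(Y_i)/n = 160/1179 = 0.13571.
Chebyshev: P(|Ȳ − 23| ≥ 2.65) ≤ Var(Ȳ)/(2.65)² = 160/(1179·2.65²) = 0.0193.

0.0193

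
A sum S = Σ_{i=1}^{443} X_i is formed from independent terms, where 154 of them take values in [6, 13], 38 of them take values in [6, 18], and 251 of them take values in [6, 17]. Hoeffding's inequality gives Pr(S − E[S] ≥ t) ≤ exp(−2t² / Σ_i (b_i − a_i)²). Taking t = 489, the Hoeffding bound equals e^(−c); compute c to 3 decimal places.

11.022

Σ(b_i − a_i)² = 154·7² + 38·12² + 251·11² = 43389.
c = 2t² / 43389 = 2·489² / 43389 = 11.0222.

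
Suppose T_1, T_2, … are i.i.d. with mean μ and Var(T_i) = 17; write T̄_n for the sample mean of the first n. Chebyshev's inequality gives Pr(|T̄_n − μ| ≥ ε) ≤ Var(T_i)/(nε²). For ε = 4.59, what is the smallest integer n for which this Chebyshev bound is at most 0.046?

18

Require 17/(n·4.59²) ≤ 0.046, i.e. n ≥ 17/(0.046·4.59²) = 17.541.
The smallest integer n is 18.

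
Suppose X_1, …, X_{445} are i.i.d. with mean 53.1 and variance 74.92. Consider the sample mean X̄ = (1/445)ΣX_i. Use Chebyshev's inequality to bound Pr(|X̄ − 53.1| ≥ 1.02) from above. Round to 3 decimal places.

0.162

Var(X̄) = Var(X_i)/n = 74.92/445 = 0.16836.
Chebyshev: Pr(|X̄ − 53.1| ≥ 1.02) ≤ Var(X̄)/(1.02)² = 74.92/(445·1.02²) = 0.1618.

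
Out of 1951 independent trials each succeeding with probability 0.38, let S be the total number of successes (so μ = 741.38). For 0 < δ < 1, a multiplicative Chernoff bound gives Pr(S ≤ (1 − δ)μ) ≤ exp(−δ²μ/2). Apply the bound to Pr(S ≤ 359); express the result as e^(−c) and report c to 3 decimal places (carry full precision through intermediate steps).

98.610

Write 359 = (1 − δ)μ, so δ = 1 − 359/741.38 = 0.5157679…
Then the exponent is δ²μ/2 = (μ − 359)²/(2μ) = 98.609663.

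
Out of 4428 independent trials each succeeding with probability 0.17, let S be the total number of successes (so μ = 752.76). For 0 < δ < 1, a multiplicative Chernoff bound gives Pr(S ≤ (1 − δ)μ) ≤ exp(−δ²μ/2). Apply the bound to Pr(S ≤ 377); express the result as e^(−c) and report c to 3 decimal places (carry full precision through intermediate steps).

Write 377 = (1 − δ)μ, so δ = 1 − 377/752.76 = 0.4991764…
Then the exponent is δ²μ/2 = (μ − 377)²/(2μ) = 93.785255.

93.785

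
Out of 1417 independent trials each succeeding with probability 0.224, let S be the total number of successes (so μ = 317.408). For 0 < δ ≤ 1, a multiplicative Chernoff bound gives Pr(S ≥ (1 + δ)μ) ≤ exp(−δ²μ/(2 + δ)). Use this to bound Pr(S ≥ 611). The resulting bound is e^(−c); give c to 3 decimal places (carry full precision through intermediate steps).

Write 611 = (1 + δ)μ, so δ = 611/317.408 − 1 = 0.9249672…
Then the exponent is δ²μ/(2 + δ) = (611 − μ)² / (μ·(2 + δ)) = 92.843085.

92.843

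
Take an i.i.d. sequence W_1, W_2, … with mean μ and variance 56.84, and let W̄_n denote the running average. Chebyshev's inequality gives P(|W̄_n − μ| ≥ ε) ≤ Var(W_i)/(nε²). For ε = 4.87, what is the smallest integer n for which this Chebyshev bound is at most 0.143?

17

Require 56.84/(n·4.87²) ≤ 0.143, i.e. n ≥ 56.84/(0.143·4.87²) = 16.759.
The smallest integer n is 17.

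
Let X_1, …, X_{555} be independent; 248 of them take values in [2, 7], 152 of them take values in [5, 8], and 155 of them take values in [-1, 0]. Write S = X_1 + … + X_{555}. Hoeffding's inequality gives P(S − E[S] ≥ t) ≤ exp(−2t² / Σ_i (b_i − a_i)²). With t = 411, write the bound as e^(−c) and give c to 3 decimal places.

Σ(b_i − a_i)² = 248·5² + 152·3² + 155·1² = 7723.
c = 2t² / 7723 = 2·411² / 7723 = 43.7449.

43.745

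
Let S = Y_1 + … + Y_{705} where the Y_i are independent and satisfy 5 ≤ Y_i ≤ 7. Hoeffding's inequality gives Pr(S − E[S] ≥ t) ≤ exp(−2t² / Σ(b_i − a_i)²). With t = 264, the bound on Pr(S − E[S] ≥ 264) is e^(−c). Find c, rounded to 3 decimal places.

49.430

Σ(b_i − a_i)² = 705·(2)² = 2820.
c = 2t²/2820 = 2·264²/2820 = 49.4298.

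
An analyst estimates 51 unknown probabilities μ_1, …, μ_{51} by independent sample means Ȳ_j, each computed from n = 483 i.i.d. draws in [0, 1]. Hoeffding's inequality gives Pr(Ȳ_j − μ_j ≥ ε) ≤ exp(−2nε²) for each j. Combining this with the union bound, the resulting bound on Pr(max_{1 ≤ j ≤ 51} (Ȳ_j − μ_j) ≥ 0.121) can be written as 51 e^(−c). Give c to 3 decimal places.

Union bound over the 51 events: Pr(max_{1 ≤ j ≤ 51} (Ȳ_j − μ_j) ≥ 0.121) ≤ 51·exp(−2nε²) = 51 exp(−2·483·0.121²).
So c = 2·483·0.121² = 14.1432.

14.143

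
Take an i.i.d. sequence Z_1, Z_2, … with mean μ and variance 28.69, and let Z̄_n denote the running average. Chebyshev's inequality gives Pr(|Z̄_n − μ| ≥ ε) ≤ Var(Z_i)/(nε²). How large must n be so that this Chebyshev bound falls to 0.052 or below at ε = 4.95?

Require 28.69/(n·4.95²) ≤ 0.052, i.e. n ≥ 28.69/(0.052·4.95²) = 22.517.
The smallest integer n is 23.

23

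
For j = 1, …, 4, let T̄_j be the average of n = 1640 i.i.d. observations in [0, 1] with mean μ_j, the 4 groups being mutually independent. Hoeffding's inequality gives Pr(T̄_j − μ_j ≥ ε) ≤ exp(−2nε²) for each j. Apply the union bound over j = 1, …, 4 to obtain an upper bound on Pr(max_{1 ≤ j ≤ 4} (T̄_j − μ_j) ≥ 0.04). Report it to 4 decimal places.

0.0210

Per-experiment Hoeffding bound: exp(−2·1640·0.04²) = exp(−5.24800) = 0.005258.
Union bound over 4 events: 4·0.005258 = 0.02103.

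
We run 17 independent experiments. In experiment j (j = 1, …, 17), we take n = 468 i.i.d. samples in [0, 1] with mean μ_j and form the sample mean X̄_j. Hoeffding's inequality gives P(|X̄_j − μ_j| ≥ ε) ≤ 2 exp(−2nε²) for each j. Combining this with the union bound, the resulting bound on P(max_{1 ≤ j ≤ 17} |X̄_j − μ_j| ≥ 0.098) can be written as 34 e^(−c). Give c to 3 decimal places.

Union bound over the 17 events: P(max_{1 ≤ j ≤ 17} |X̄_j − μ_j| ≥ 0.098) ≤ 17·2·exp(−2nε²) = 34 exp(−2·468·0.098²).
So c = 2·468·0.098² = 8.9893.

8.989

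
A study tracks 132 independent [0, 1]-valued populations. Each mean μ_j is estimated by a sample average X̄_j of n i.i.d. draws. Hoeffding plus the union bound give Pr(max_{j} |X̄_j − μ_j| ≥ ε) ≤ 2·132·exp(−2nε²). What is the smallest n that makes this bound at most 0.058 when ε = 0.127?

Need 2·132·exp(−2nε²) ≤ 0.058, i.e. exp(−2nε²) ≤ 0.058/264.
So 2nε² ≥ ln(264/0.058) = 8.423261.
Hence n ≥ 8.423261/(2·0.127²) = 261.122.
The smallest integer n is 262.

262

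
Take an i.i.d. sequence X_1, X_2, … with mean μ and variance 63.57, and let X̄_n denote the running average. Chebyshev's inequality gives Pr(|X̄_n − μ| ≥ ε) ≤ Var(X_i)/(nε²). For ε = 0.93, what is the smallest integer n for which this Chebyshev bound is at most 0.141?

Require 63.57/(n·0.93²) ≤ 0.141, i.e. n ≥ 63.57/(0.141·0.93²) = 521.275.
The smallest integer n is 522.

522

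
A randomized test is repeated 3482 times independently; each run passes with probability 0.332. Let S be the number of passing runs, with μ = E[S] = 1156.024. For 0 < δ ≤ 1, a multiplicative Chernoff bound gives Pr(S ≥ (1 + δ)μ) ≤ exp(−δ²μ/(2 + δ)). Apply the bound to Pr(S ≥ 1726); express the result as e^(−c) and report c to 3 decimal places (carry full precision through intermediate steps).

Write 1726 = (1 + δ)μ, so δ = 1726/1156.024 − 1 = 0.4930486…
Then the exponent is δ²μ/(2 + δ) = (1726 − μ)² / (μ·(2 + δ)) = 112.723780.

112.724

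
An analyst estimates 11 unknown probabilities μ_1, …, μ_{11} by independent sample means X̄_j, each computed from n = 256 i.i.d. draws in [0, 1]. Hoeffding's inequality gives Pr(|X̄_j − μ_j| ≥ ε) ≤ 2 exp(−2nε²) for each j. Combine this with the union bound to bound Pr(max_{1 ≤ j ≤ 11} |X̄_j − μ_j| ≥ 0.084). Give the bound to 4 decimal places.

0.5936

Per-experiment Hoeffding bound: 2·exp(−2·256·0.084²) = 2·exp(−3.61267) = 0.053959.
Union bound over 11 events: 11·0.053959 = 0.59355.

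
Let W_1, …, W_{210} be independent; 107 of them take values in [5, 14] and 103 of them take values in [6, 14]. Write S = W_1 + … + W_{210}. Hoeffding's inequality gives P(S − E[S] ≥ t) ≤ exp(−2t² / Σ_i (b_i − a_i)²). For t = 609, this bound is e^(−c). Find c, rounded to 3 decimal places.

48.611

Σ(b_i − a_i)² = 107·9² + 103·8² = 15259.
c = 2t² / 15259 = 2·609² / 15259 = 48.6114.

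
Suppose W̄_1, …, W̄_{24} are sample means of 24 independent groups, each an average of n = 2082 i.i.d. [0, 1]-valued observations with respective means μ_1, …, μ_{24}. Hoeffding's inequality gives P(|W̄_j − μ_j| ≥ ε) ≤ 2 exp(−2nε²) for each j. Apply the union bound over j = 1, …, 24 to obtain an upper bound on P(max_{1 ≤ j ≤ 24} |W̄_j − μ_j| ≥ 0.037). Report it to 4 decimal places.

Per-experiment Hoeffding bound: 2·exp(−2·2082·0.037²) = 2·exp(−5.70052) = 0.0066885.
Union bound over 24 events: 24·0.0066885 = 0.16052.

0.1605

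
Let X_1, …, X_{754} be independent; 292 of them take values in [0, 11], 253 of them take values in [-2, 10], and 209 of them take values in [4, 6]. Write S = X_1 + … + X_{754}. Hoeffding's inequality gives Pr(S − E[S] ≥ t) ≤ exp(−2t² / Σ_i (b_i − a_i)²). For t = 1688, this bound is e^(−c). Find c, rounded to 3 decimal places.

78.494

Σ(b_i − a_i)² = 292·11² + 253·12² + 209·2² = 72600.
c = 2t² / 72600 = 2·1688² / 72600 = 78.4943.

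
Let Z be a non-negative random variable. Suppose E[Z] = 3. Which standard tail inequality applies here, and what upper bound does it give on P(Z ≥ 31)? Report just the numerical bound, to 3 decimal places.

Only the mean of a non-negative variable is known, so Markov's inequality is the applicable tail bound.
Markov's inequality: for a non-negative random variable, P(Z ≥ a) ≤ E[Z]/a.
Here E[Z] = 3 and a = 31, so the bound is 3/31 = 0.0968.

0.097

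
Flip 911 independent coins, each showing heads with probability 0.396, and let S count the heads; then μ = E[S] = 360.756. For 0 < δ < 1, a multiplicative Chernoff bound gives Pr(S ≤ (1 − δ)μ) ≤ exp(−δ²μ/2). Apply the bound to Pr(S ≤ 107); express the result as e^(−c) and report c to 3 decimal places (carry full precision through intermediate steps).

Write 107 = (1 − δ)μ, so δ = 1 − 107/360.756 = 0.7034006…
Then the exponent is δ²μ/2 = (μ − 107)²/(2μ) = 89.246066.

89.246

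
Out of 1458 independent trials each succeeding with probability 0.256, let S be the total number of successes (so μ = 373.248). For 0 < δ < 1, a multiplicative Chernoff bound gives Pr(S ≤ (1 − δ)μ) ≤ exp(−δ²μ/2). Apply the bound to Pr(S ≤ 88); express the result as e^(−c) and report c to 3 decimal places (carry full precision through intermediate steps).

108.998

Write 88 = (1 − δ)μ, so δ = 1 − 88/373.248 = 0.7642318…
Then the exponent is δ²μ/2 = (μ − 88)²/(2μ) = 108.997800.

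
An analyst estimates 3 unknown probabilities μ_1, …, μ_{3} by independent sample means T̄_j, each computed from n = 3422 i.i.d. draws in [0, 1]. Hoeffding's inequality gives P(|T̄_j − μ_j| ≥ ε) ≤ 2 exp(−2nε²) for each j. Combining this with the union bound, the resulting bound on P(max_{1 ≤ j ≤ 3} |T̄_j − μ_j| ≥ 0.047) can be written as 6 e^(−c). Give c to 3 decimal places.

15.118

Union bound over the 3 events: P(max_{1 ≤ j ≤ 3} |T̄_j − μ_j| ≥ 0.047) ≤ 3·2·exp(−2nε²) = 6 exp(−2·3422·0.047²).
So c = 2·3422·0.047² = 15.1184.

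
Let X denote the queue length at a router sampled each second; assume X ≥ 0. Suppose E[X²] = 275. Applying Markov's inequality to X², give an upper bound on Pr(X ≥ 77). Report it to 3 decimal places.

0.046

Since X ≥ 0, the event {X ≥ 77} is the same as {X² ≥ 5929}.
Markov's inequality applied to X² gives Pr(X² ≥ 5929) ≤ E[X²]/5929 = 275/5929 = 0.0464.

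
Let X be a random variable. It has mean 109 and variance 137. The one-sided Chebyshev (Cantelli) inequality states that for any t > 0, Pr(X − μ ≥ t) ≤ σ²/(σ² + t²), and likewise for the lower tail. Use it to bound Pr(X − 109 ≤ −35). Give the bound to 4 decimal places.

Here σ² = 137 and t = 35, so σ² + t² = 1362.
Cantelli's bound: 137/1362 = 0.1006.

0.1006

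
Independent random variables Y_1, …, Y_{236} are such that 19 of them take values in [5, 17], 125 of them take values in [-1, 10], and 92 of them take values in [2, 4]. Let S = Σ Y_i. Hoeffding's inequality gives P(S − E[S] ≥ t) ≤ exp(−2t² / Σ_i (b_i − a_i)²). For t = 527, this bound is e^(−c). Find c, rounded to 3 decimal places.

Σ(b_i − a_i)² = 19·12² + 125·11² + 92·2² = 18229.
c = 2t² / 18229 = 2·527² / 18229 = 30.4711.

30.471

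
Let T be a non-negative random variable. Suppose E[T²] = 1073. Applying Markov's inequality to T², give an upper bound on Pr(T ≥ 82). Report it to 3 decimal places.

0.160

Since T ≥ 0, the event {T ≥ 82} is the same as {T² ≥ 6724}.
Markov's inequality applied to T² gives Pr(T² ≥ 6724) ≤ E[T²]/6724 = 1073/6724 = 0.1596.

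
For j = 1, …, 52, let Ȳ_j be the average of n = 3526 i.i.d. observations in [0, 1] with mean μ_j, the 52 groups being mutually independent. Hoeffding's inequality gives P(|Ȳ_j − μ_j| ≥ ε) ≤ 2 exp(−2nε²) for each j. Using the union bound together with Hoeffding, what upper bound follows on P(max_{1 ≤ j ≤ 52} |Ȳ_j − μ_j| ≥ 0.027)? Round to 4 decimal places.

Per-experiment Hoeffding bound: 2·exp(−2·3526·0.027²) = 2·exp(−5.14091) = 0.011705.
Union bound over 52 events: 52·0.011705 = 0.60865.

0.6086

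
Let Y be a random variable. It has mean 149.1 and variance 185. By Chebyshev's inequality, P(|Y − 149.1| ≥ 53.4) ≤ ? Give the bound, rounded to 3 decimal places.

Chebyshev: P(|Y − μ| ≥ t) ≤ Var(Y)/t².
Bound = 185 / 2851.56 = 0.0649.

0.065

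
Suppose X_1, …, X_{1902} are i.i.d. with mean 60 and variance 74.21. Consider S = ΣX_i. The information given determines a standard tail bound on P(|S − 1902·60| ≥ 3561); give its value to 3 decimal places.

0.011

With mean and variance of each term known, Chebyshev's inequality bounds the deviation of the sum (or sample mean).
Var(S) = n·Var(X_i) = 1902·74.21 = 141147.42.
Chebyshev: P(|S − 1902·60| ≥ 3561) ≤ Var(S)/3561² = 141147.42/12680721 = 0.0111.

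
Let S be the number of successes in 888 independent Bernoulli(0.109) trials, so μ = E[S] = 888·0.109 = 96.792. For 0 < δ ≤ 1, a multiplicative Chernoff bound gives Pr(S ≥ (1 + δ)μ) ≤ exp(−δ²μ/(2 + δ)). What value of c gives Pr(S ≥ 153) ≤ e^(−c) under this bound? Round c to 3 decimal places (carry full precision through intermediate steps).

Write 153 = (1 + δ)μ, so δ = 153/96.792 − 1 = 0.5807091…
Then the exponent is δ²μ/(2 + δ) = (153 − μ)² / (μ·(2 + δ)) = 12.647880.

12.648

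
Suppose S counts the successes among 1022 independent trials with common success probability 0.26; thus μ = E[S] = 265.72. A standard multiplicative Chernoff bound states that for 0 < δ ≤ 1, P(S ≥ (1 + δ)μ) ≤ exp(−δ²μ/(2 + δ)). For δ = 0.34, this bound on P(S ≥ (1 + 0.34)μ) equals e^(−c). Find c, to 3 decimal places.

13.127

c = δ²μ/(2 + δ) = 0.34²·265.72/(2 + 0.34) = 13.1270.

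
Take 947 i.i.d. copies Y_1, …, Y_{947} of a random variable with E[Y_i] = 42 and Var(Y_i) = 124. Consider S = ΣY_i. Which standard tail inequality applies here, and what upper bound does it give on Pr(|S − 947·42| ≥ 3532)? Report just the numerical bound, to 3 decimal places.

0.009

With mean and variance of each term known, Chebyshev's inequality bounds the deviation of the sum (or sample mean).
Var(S) = n·Var(Y_i) = 947·124 = 117428.
Chebyshev: Pr(|S − 947·42| ≥ 3532) ≤ Var(S)/3532² = 117428/12475024 = 0.0094.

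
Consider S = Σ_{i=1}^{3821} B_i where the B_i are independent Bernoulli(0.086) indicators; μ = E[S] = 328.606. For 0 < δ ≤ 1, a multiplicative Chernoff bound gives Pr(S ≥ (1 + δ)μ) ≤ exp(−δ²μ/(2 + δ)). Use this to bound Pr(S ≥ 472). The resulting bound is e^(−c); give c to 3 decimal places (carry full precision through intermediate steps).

Write 472 = (1 + δ)μ, so δ = 472/328.606 − 1 = 0.4363706…
Then the exponent is δ²μ/(2 + δ) = (472 − μ)² / (μ·(2 + δ)) = 25.682844.

25.683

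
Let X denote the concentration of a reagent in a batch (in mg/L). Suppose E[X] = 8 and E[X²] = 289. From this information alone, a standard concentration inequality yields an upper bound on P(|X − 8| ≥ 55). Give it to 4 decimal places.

0.0744

The first two moments determine the variance, so Chebyshev's inequality is the sharpest standard bound available.
Var(X) = E[X²] − (E[X])² = 289 − 64 = 225.
Chebyshev's inequality: P(|X − μ| ≥ t) ≤ Var(X)/t² = 225/3025 = 0.0744.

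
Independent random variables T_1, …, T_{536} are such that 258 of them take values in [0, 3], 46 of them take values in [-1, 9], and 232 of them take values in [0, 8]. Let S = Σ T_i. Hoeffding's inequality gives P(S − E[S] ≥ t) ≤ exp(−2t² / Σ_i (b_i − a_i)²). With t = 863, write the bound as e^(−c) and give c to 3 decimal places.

68.422

Σ(b_i − a_i)² = 258·3² + 46·10² + 232·8² = 21770.
c = 2t² / 21770 = 2·863² / 21770 = 68.4216.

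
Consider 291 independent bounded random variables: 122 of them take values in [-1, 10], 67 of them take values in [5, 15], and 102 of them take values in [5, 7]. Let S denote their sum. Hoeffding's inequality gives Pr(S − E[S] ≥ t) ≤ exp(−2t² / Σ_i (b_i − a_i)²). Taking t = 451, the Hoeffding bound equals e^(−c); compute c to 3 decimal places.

Σ(b_i − a_i)² = 122·11² + 67·10² + 102·2² = 21870.
c = 2t² / 21870 = 2·451² / 21870 = 18.6009.

18.601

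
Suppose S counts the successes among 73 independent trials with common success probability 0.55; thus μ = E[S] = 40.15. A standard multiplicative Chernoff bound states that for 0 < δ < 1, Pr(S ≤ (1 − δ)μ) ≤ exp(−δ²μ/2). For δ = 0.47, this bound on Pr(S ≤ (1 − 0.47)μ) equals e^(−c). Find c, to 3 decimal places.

4.435

c = δ²μ/2 = 0.47²·40.15/2 = 4.4346.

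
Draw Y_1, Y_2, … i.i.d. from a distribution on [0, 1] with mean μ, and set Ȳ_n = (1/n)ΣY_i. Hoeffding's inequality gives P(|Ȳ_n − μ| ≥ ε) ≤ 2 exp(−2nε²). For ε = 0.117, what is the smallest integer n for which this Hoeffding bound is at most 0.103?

109

Require 2·exp(−2nε²) ≤ 0.103, i.e. 2nε² ≥ ln(2/0.103) = 2.966173.
So n ≥ 2.966173 / (2·0.117²) = 108.341.
The smallest integer n is 109.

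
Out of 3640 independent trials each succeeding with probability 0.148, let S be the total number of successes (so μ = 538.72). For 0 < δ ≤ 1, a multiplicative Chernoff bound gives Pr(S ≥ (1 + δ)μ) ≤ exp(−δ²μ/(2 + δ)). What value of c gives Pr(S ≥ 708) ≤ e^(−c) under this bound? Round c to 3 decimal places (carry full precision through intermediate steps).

Write 708 = (1 + δ)μ, so δ = 708/538.72 − 1 = 0.3142263…
Then the exponent is δ²μ/(2 + δ) = (708 − μ)² / (μ·(2 + δ)) = 22.984887.

22.985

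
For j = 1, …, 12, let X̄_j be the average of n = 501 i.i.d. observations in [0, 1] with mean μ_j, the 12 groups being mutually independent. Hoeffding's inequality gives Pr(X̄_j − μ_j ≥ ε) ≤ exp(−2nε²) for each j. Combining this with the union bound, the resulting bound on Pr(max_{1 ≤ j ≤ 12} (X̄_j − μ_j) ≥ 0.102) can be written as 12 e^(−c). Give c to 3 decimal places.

Union bound over the 12 events: Pr(max_{1 ≤ j ≤ 12} (X̄_j − μ_j) ≥ 0.102) ≤ 12·exp(−2nε²) = 12 exp(−2·501·0.102²).
So c = 2·501·0.102² = 10.4248.

10.425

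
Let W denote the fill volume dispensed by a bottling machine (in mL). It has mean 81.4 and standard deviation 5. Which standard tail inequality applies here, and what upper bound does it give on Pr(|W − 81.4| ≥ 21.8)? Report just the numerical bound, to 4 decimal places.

0.0526

Mean and variance are known, so Chebyshev's inequality applies.
Chebyshev: Pr(|W − μ| ≥ t) ≤ Var(W)/t².
Var(W) = σ² = 5² = 25.
Bound = 25 / 475.24 = 0.0526.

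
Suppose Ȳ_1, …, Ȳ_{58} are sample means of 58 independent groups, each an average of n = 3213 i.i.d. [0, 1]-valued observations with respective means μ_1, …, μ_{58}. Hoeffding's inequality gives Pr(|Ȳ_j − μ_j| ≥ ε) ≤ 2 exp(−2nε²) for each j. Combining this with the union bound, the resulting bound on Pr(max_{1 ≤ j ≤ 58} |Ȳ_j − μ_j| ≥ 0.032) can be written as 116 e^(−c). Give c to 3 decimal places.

Union bound over the 58 events: Pr(max_{1 ≤ j ≤ 58} |Ȳ_j − μ_j| ≥ 0.032) ≤ 58·2·exp(−2nε²) = 116 exp(−2·3213·0.032²).
So c = 2·3213·0.032² = 6.5802.

6.580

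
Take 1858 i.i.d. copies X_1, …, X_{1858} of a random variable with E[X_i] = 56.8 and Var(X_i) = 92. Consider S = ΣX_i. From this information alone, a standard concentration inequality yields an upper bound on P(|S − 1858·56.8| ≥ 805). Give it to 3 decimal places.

0.264

With mean and variance of each term known, Chebyshev's inequality bounds the deviation of the sum (or sample mean).
Var(S) = n·Var(X_i) = 1858·92 = 170936.
Chebyshev: P(|S − 1858·56.8| ≥ 805) ≤ Var(S)/805² = 170936/648025 = 0.2638.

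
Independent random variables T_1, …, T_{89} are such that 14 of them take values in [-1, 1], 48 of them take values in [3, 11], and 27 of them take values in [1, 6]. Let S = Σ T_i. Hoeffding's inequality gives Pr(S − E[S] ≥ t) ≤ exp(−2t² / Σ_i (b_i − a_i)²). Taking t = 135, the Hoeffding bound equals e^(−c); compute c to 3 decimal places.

Σ(b_i − a_i)² = 14·2² + 48·8² + 27·5² = 3803.
c = 2t² / 3803 = 2·135² / 3803 = 9.5845.

9.585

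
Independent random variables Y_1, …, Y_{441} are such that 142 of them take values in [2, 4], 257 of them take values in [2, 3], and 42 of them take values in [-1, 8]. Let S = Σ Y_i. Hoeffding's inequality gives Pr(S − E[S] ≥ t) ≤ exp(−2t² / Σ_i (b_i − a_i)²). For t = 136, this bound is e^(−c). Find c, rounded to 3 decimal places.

8.751

Σ(b_i − a_i)² = 142·2² + 257·1² + 42·9² = 4227.
c = 2t² / 4227 = 2·136² / 4227 = 8.7514.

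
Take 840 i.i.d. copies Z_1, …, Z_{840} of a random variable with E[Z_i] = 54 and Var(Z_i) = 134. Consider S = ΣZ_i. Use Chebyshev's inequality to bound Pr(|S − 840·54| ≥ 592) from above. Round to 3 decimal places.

Var(S) = n·Var(Z_i) = 840·134 = 112560.
Chebyshev: Pr(|S − 840·54| ≥ 592) ≤ Var(S)/592² = 112560/350464 = 0.3212.

0.321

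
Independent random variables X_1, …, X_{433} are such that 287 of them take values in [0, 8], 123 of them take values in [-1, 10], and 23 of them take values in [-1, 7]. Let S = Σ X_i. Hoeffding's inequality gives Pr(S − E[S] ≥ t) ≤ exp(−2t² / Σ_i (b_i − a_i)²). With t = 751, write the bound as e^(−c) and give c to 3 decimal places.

32.486

Σ(b_i − a_i)² = 287·8² + 123·11² + 23·8² = 34723.
c = 2t² / 34723 = 2·751² / 34723 = 32.4857.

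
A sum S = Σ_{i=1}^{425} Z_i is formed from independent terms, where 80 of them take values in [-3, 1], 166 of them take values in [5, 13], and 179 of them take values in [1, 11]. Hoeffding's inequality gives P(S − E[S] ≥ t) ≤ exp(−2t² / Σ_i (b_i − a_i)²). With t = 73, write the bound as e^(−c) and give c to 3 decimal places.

Σ(b_i − a_i)² = 80·4² + 166·8² + 179·10² = 29804.
c = 2t² / 29804 = 2·73² / 29804 = 0.3576.

0.358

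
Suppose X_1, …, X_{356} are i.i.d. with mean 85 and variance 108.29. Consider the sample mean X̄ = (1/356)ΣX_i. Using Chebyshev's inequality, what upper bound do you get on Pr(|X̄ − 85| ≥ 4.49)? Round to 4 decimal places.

Var(X̄) = Var(X_i)/n = 108.29/356 = 0.30419.
Chebyshev: Pr(|X̄ − 85| ≥ 4.49) ≤ Var(X̄)/(4.49)² = 108.29/(356·4.49²) = 0.0151.

0.0151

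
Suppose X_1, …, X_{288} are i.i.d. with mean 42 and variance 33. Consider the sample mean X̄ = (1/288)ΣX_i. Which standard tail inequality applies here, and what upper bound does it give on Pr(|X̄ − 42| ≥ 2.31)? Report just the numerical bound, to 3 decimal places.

With mean and variance of each term known, Chebyshev's inequality bounds the deviation of the sum (or sample mean).
Var(X̄) = Var(X_i)/n = 33/288 = 0.11458.
Chebyshev: Pr(|X̄ − 42| ≥ 2.31) ≤ Var(X̄)/(2.31)² = 33/(288·2.31²) = 0.0215.

0.021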